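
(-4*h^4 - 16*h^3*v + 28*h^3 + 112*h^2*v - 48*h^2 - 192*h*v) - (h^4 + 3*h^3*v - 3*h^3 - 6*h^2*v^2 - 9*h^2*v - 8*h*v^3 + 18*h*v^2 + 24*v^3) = -5*h^4 - 19*h^3*v + 31*h^3 + 6*h^2*v^2 + 121*h^2*v - 48*h^2 + 8*h*v^3 - 18*h*v^2 - 192*h*v - 24*v^3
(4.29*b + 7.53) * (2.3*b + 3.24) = 9.867*b^2 + 31.2186*b + 24.3972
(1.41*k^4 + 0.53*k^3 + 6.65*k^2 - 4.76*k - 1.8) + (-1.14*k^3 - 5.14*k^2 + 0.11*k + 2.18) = 1.41*k^4 - 0.61*k^3 + 1.51*k^2 - 4.65*k + 0.38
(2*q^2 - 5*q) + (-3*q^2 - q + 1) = -q^2 - 6*q + 1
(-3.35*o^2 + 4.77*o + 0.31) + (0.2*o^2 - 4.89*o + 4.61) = -3.15*o^2 - 0.12*o + 4.92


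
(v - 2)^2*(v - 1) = v^3 - 5*v^2 + 8*v - 4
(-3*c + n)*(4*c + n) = -12*c^2 + c*n + n^2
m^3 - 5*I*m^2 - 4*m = m*(m - 4*I)*(m - I)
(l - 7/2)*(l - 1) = l^2 - 9*l/2 + 7/2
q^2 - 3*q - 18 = (q - 6)*(q + 3)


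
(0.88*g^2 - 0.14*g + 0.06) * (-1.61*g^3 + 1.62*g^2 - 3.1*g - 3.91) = -1.4168*g^5 + 1.651*g^4 - 3.0514*g^3 - 2.9096*g^2 + 0.3614*g - 0.2346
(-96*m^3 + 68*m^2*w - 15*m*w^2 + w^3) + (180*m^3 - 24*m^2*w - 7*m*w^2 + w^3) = 84*m^3 + 44*m^2*w - 22*m*w^2 + 2*w^3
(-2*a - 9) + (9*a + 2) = 7*a - 7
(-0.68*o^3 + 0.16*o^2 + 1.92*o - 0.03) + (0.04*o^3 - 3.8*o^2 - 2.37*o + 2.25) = -0.64*o^3 - 3.64*o^2 - 0.45*o + 2.22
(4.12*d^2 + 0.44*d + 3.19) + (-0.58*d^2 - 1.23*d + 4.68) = 3.54*d^2 - 0.79*d + 7.87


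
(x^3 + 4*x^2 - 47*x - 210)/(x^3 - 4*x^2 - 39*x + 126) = (x + 5)/(x - 3)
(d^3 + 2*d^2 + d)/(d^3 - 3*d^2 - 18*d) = (d^2 + 2*d + 1)/(d^2 - 3*d - 18)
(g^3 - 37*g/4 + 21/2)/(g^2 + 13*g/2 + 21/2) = (g^2 - 7*g/2 + 3)/(g + 3)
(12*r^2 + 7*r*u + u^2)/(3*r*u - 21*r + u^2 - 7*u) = (4*r + u)/(u - 7)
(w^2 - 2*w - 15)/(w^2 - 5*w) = (w + 3)/w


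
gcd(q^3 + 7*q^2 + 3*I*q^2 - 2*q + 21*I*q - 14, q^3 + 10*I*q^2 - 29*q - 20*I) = q + I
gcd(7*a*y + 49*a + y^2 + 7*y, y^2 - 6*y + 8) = 1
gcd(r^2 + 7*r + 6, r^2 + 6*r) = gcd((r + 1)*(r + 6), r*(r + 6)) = r + 6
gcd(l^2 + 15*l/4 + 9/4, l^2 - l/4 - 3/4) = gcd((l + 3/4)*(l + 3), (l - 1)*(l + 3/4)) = l + 3/4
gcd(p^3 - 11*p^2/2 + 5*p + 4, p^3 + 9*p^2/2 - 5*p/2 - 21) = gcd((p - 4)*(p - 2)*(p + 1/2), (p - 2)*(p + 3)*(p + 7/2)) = p - 2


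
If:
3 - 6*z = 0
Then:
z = 1/2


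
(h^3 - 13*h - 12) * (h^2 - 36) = h^5 - 49*h^3 - 12*h^2 + 468*h + 432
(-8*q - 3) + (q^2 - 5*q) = q^2 - 13*q - 3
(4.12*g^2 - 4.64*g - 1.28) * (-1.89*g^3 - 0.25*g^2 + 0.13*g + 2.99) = -7.7868*g^5 + 7.7396*g^4 + 4.1148*g^3 + 12.0356*g^2 - 14.04*g - 3.8272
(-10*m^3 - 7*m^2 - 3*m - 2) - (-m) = -10*m^3 - 7*m^2 - 2*m - 2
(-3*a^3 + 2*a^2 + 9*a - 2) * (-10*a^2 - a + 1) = 30*a^5 - 17*a^4 - 95*a^3 + 13*a^2 + 11*a - 2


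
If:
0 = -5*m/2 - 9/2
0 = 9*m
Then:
No Solution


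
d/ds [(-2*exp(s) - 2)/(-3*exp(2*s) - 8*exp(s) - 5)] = -6*exp(s)/(9*exp(2*s) + 30*exp(s) + 25)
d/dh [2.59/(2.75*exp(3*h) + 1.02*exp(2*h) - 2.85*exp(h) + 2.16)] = (-21.3675*exp(2*h) - 5.2836*exp(h) + 7.3815)*exp(h)/(2.75*exp(3*h) + 1.02*exp(2*h) - 2.85*exp(h) + 2.16)^2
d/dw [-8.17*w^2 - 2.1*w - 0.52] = -16.34*w - 2.1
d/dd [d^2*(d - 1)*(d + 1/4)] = d*(16*d^2 - 9*d - 2)/4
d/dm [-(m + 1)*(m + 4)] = -2*m - 5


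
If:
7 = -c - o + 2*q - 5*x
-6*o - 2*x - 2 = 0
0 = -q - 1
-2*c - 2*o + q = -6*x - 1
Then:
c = -41/12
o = 1/24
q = -1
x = -9/8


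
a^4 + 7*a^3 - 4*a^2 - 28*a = a*(a - 2)*(a + 2)*(a + 7)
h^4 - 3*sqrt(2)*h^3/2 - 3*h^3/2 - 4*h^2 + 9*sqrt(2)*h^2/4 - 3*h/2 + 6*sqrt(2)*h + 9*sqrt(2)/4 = (h - 3)*(h + 1/2)*(h + 1)*(h - 3*sqrt(2)/2)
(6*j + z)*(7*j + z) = 42*j^2 + 13*j*z + z^2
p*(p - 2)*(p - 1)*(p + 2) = p^4 - p^3 - 4*p^2 + 4*p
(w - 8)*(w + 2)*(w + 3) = w^3 - 3*w^2 - 34*w - 48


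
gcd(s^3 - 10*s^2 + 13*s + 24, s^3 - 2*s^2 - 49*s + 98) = 1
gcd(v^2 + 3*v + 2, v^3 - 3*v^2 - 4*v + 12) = v + 2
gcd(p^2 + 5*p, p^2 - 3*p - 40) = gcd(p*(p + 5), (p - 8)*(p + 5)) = p + 5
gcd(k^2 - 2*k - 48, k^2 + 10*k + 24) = k + 6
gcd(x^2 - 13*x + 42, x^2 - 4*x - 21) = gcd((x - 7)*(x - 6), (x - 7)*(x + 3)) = x - 7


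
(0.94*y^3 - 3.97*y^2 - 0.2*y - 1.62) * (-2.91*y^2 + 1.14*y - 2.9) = -2.7354*y^5 + 12.6243*y^4 - 6.6698*y^3 + 15.9992*y^2 - 1.2668*y + 4.698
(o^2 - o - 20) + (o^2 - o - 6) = 2*o^2 - 2*o - 26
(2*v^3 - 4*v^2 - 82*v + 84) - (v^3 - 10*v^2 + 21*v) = v^3 + 6*v^2 - 103*v + 84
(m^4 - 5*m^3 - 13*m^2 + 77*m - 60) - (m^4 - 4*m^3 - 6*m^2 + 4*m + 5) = -m^3 - 7*m^2 + 73*m - 65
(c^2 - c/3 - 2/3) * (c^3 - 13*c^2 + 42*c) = c^5 - 40*c^4/3 + 137*c^3/3 - 16*c^2/3 - 28*c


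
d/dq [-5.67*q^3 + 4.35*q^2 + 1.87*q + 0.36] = -17.01*q^2 + 8.7*q + 1.87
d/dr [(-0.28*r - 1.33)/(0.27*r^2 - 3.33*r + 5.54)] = (0.0756*r^2 + 0.7182*r - 5.9801)/(0.0729*r^4 - 1.7982*r^3 + 14.0805*r^2 - 36.8964*r + 30.6916)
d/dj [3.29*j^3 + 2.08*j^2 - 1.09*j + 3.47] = 9.87*j^2 + 4.16*j - 1.09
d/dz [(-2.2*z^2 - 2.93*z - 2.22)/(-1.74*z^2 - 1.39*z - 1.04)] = (-2.0402*z^2 - 3.1496*z - 0.0385999999999997)/(3.0276*z^4 + 4.8372*z^3 + 5.5513*z^2 + 2.8912*z + 1.0816)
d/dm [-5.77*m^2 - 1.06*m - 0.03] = -11.54*m - 1.06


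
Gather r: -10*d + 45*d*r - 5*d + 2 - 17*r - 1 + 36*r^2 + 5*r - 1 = -15*d + 36*r^2 + r*(45*d - 12)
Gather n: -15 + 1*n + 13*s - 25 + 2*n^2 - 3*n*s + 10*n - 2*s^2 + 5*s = 2*n^2 + n*(11 - 3*s) - 2*s^2 + 18*s - 40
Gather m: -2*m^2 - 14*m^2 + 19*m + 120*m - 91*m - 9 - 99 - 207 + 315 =-16*m^2 + 48*m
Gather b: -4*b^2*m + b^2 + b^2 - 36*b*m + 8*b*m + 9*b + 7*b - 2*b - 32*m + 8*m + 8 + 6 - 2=b^2*(2 - 4*m) + b*(14 - 28*m) - 24*m + 12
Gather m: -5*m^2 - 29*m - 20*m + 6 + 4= -5*m^2 - 49*m + 10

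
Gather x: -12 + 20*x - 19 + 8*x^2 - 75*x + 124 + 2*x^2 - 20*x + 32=10*x^2 - 75*x + 125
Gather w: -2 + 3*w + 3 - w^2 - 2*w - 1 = -w^2 + w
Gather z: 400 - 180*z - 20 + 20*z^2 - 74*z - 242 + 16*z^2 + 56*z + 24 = 36*z^2 - 198*z + 162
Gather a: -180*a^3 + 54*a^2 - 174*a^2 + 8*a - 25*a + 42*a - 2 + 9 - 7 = -180*a^3 - 120*a^2 + 25*a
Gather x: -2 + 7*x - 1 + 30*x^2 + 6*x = 30*x^2 + 13*x - 3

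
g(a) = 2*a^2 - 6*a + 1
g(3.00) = 1.00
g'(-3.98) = -21.92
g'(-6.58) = -32.32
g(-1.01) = 9.10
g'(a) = 4*a - 6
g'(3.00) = 6.00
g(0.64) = -2.02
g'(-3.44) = -19.76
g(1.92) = -3.15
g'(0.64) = -3.44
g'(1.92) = 1.68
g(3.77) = 6.81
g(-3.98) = 56.56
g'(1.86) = 1.44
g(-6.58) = 127.07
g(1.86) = -3.24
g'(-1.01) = -10.04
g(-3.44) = 45.31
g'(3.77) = 9.08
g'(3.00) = 6.00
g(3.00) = 1.00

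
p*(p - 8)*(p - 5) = p^3 - 13*p^2 + 40*p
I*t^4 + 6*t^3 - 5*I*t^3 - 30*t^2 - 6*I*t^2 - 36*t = t*(t - 6)*(t - 6*I)*(I*t + I)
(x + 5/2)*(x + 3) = x^2 + 11*x/2 + 15/2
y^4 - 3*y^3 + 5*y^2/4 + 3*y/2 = y*(y - 2)*(y - 3/2)*(y + 1/2)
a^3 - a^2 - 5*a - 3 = (a - 3)*(a + 1)^2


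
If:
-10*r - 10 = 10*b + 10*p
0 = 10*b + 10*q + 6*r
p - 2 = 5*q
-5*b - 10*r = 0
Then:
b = 1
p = -3/2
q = -7/10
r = -1/2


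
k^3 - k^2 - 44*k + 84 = (k - 6)*(k - 2)*(k + 7)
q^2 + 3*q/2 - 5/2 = (q - 1)*(q + 5/2)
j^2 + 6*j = j*(j + 6)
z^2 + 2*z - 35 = (z - 5)*(z + 7)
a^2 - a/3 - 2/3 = (a - 1)*(a + 2/3)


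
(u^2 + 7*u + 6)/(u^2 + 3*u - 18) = (u + 1)/(u - 3)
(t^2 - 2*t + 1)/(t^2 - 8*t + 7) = (t - 1)/(t - 7)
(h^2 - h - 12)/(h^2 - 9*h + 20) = (h + 3)/(h - 5)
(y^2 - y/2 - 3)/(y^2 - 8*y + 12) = (y + 3/2)/(y - 6)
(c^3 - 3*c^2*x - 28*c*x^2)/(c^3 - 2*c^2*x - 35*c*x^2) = (c + 4*x)/(c + 5*x)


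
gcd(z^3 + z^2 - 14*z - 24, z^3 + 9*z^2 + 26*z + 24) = z^2 + 5*z + 6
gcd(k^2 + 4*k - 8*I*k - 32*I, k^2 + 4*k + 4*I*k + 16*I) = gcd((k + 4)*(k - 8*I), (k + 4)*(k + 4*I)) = k + 4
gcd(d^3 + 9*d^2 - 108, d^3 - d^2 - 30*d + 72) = d^2 + 3*d - 18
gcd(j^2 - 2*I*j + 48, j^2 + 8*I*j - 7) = 1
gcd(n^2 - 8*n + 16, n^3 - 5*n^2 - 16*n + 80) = n - 4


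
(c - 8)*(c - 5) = c^2 - 13*c + 40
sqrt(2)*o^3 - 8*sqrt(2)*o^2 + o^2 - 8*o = o*(o - 8)*(sqrt(2)*o + 1)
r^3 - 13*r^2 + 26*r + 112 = (r - 8)*(r - 7)*(r + 2)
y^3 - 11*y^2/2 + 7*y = y*(y - 7/2)*(y - 2)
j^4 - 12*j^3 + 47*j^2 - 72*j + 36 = (j - 6)*(j - 3)*(j - 2)*(j - 1)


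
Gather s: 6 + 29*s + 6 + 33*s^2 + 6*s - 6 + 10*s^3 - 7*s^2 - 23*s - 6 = 10*s^3 + 26*s^2 + 12*s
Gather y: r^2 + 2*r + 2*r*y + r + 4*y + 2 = r^2 + 3*r + y*(2*r + 4) + 2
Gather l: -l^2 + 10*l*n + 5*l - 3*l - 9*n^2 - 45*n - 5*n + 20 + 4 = -l^2 + l*(10*n + 2) - 9*n^2 - 50*n + 24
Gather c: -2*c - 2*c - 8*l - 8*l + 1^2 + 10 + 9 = -4*c - 16*l + 20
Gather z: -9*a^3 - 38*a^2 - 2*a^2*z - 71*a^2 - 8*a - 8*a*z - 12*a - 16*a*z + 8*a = -9*a^3 - 109*a^2 - 12*a + z*(-2*a^2 - 24*a)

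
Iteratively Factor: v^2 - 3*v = (v)*(v - 3)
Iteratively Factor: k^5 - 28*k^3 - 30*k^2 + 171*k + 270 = (k + 2)*(k^4 - 2*k^3 - 24*k^2 + 18*k + 135) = (k - 3)*(k + 2)*(k^3 + k^2 - 21*k - 45) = (k - 3)*(k + 2)*(k + 3)*(k^2 - 2*k - 15) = (k - 5)*(k - 3)*(k + 2)*(k + 3)*(k + 3)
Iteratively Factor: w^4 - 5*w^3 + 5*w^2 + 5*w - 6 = (w + 1)*(w^3 - 6*w^2 + 11*w - 6) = (w - 3)*(w + 1)*(w^2 - 3*w + 2) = (w - 3)*(w - 2)*(w + 1)*(w - 1)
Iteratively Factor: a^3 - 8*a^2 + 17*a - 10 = (a - 5)*(a^2 - 3*a + 2) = (a - 5)*(a - 1)*(a - 2)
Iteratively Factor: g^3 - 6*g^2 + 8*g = (g)*(g^2 - 6*g + 8) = g*(g - 2)*(g - 4)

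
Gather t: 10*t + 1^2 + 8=10*t + 9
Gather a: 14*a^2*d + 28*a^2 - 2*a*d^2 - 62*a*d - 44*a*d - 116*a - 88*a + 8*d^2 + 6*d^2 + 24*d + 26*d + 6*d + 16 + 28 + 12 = a^2*(14*d + 28) + a*(-2*d^2 - 106*d - 204) + 14*d^2 + 56*d + 56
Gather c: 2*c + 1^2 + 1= 2*c + 2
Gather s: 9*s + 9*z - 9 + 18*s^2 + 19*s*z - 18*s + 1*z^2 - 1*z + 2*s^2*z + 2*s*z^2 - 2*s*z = s^2*(2*z + 18) + s*(2*z^2 + 17*z - 9) + z^2 + 8*z - 9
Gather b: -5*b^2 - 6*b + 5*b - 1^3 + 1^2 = -5*b^2 - b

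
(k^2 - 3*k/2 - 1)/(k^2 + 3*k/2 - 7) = (2*k + 1)/(2*k + 7)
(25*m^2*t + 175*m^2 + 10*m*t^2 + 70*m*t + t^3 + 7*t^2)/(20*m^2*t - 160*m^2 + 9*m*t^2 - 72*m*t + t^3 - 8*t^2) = (5*m*t + 35*m + t^2 + 7*t)/(4*m*t - 32*m + t^2 - 8*t)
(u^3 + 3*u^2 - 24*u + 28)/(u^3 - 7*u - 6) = (-u^3 - 3*u^2 + 24*u - 28)/(-u^3 + 7*u + 6)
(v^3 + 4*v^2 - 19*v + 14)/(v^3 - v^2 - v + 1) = (v^2 + 5*v - 14)/(v^2 - 1)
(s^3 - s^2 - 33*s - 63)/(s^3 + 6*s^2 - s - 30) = (s^2 - 4*s - 21)/(s^2 + 3*s - 10)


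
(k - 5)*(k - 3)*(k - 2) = k^3 - 10*k^2 + 31*k - 30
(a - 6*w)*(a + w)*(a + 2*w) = a^3 - 3*a^2*w - 16*a*w^2 - 12*w^3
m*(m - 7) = m^2 - 7*m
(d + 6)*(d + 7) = d^2 + 13*d + 42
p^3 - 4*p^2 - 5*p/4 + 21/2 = (p - 7/2)*(p - 2)*(p + 3/2)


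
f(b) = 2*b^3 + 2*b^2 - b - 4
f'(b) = 6*b^2 + 4*b - 1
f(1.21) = 1.26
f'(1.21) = 12.62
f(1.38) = 3.68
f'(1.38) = 15.95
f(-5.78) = -317.60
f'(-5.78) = 176.33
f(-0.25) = -3.66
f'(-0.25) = -1.62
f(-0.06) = -3.93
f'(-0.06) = -1.22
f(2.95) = 61.80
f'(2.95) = 63.02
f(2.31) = 29.01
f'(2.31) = 40.26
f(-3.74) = -76.91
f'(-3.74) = 67.97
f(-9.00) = -1291.00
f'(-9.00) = 449.00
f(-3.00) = -37.00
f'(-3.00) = 41.00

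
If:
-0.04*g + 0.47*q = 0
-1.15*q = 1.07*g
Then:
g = 0.00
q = 0.00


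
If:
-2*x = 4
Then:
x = -2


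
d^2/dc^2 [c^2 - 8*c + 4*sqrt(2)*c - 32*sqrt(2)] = 2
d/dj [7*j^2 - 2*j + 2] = 14*j - 2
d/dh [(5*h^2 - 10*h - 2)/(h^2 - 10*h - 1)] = 2*(-20*h^2 - 3*h - 5)/(h^4 - 20*h^3 + 98*h^2 + 20*h + 1)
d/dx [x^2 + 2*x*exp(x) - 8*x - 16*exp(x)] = 2*x*exp(x) + 2*x - 14*exp(x) - 8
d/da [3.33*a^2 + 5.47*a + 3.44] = 6.66*a + 5.47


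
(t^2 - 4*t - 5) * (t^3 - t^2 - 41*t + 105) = t^5 - 5*t^4 - 42*t^3 + 274*t^2 - 215*t - 525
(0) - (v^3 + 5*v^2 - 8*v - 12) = -v^3 - 5*v^2 + 8*v + 12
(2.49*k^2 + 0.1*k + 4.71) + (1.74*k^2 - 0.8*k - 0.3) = 4.23*k^2 - 0.7*k + 4.41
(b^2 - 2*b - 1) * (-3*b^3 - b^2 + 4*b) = -3*b^5 + 5*b^4 + 9*b^3 - 7*b^2 - 4*b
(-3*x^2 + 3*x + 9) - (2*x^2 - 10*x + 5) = -5*x^2 + 13*x + 4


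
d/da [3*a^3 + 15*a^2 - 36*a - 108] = 9*a^2 + 30*a - 36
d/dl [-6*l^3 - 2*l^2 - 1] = 2*l*(-9*l - 2)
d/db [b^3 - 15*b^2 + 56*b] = 3*b^2 - 30*b + 56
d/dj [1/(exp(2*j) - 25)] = -2*exp(2*j)/(exp(2*j) - 25)^2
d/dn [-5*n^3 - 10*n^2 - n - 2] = -15*n^2 - 20*n - 1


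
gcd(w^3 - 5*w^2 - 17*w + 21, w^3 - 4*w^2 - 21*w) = w^2 - 4*w - 21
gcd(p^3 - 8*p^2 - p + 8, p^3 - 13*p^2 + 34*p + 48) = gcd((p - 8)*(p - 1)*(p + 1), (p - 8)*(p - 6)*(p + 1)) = p^2 - 7*p - 8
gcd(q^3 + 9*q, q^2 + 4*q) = q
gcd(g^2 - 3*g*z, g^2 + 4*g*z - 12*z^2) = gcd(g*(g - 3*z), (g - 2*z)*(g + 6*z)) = 1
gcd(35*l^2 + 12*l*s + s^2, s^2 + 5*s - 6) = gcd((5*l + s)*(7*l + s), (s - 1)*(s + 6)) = 1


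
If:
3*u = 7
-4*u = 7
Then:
No Solution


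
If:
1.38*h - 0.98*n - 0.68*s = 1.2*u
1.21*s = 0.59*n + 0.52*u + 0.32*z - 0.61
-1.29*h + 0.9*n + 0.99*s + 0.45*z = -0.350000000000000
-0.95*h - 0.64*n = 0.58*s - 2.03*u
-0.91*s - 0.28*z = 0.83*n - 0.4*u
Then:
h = 0.33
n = 0.38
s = -0.24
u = 0.21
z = -0.05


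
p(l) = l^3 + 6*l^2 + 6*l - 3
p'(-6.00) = 42.00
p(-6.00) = -39.00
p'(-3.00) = -3.00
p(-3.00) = 6.00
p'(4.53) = 121.92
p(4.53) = 240.27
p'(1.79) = 37.09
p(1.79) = 32.70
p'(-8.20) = 109.32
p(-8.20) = -200.13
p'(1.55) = 31.81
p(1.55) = 24.44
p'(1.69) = 34.85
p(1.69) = 29.10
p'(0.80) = 17.52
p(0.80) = 6.15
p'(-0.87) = -2.17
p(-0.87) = -4.34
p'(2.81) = 63.41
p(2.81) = 83.42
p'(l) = 3*l^2 + 12*l + 6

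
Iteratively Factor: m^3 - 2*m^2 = (m - 2)*(m^2) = m*(m - 2)*(m)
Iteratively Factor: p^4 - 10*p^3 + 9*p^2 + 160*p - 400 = (p - 4)*(p^3 - 6*p^2 - 15*p + 100) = (p - 4)*(p + 4)*(p^2 - 10*p + 25) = (p - 5)*(p - 4)*(p + 4)*(p - 5)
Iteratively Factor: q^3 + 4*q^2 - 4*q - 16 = (q + 2)*(q^2 + 2*q - 8) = (q + 2)*(q + 4)*(q - 2)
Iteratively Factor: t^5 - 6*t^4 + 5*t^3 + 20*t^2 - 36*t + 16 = (t - 1)*(t^4 - 5*t^3 + 20*t - 16) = (t - 4)*(t - 1)*(t^3 - t^2 - 4*t + 4) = (t - 4)*(t - 1)^2*(t^2 - 4) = (t - 4)*(t - 2)*(t - 1)^2*(t + 2)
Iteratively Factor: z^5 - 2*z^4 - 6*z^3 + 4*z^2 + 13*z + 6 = (z - 3)*(z^4 + z^3 - 3*z^2 - 5*z - 2) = (z - 3)*(z - 2)*(z^3 + 3*z^2 + 3*z + 1) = (z - 3)*(z - 2)*(z + 1)*(z^2 + 2*z + 1) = (z - 3)*(z - 2)*(z + 1)^2*(z + 1)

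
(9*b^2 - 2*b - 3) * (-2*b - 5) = -18*b^3 - 41*b^2 + 16*b + 15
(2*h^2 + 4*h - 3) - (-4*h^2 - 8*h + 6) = 6*h^2 + 12*h - 9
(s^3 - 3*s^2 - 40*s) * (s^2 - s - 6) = s^5 - 4*s^4 - 43*s^3 + 58*s^2 + 240*s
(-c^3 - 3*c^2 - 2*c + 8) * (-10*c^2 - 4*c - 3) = 10*c^5 + 34*c^4 + 35*c^3 - 63*c^2 - 26*c - 24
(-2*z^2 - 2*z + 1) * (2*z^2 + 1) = -4*z^4 - 4*z^3 - 2*z + 1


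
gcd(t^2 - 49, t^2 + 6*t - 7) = t + 7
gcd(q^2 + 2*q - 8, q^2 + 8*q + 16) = q + 4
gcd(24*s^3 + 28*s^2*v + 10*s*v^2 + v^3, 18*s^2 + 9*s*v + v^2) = 6*s + v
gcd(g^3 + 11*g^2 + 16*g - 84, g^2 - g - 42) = g + 6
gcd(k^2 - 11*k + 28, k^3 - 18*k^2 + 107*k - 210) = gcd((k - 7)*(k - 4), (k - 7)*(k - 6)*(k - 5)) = k - 7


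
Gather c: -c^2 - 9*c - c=-c^2 - 10*c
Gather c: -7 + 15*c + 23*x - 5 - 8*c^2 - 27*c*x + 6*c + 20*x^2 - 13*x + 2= -8*c^2 + c*(21 - 27*x) + 20*x^2 + 10*x - 10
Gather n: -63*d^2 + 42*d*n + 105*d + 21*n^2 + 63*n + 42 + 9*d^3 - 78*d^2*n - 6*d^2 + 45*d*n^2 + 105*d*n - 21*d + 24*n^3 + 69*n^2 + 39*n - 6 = 9*d^3 - 69*d^2 + 84*d + 24*n^3 + n^2*(45*d + 90) + n*(-78*d^2 + 147*d + 102) + 36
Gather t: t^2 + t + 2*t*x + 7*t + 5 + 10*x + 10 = t^2 + t*(2*x + 8) + 10*x + 15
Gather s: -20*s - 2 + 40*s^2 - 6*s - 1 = 40*s^2 - 26*s - 3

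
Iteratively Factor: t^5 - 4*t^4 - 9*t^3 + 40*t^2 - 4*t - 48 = (t + 1)*(t^4 - 5*t^3 - 4*t^2 + 44*t - 48) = (t - 2)*(t + 1)*(t^3 - 3*t^2 - 10*t + 24) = (t - 2)*(t + 1)*(t + 3)*(t^2 - 6*t + 8) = (t - 2)^2*(t + 1)*(t + 3)*(t - 4)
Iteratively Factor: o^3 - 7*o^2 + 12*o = (o)*(o^2 - 7*o + 12) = o*(o - 3)*(o - 4)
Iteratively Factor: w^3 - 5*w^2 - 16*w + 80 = (w - 4)*(w^2 - w - 20) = (w - 5)*(w - 4)*(w + 4)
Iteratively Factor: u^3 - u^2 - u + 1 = (u - 1)*(u^2 - 1) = (u - 1)^2*(u + 1)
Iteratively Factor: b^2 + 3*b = (b + 3)*(b)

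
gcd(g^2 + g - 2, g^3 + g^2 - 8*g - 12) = g + 2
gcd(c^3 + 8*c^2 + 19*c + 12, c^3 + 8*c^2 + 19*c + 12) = c^3 + 8*c^2 + 19*c + 12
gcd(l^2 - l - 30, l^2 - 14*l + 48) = l - 6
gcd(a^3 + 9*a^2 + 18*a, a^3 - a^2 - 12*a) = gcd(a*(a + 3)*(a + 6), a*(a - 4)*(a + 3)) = a^2 + 3*a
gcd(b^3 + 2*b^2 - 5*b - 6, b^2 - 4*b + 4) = b - 2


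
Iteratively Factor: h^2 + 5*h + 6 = (h + 3)*(h + 2)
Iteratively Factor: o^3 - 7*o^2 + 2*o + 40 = (o + 2)*(o^2 - 9*o + 20) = (o - 5)*(o + 2)*(o - 4)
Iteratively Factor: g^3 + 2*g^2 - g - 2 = (g - 1)*(g^2 + 3*g + 2) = (g - 1)*(g + 1)*(g + 2)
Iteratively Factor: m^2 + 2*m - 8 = (m - 2)*(m + 4)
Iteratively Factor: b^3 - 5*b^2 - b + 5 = (b + 1)*(b^2 - 6*b + 5) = (b - 5)*(b + 1)*(b - 1)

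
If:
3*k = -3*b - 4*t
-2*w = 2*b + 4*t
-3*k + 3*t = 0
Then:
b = -7*w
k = 3*w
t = 3*w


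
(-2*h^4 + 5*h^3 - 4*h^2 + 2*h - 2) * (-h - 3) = 2*h^5 + h^4 - 11*h^3 + 10*h^2 - 4*h + 6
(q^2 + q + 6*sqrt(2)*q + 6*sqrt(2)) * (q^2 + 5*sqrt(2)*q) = q^4 + q^3 + 11*sqrt(2)*q^3 + 11*sqrt(2)*q^2 + 60*q^2 + 60*q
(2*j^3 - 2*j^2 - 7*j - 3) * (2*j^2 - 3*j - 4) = 4*j^5 - 10*j^4 - 16*j^3 + 23*j^2 + 37*j + 12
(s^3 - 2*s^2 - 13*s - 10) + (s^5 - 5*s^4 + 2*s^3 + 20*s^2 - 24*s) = s^5 - 5*s^4 + 3*s^3 + 18*s^2 - 37*s - 10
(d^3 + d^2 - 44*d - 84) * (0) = 0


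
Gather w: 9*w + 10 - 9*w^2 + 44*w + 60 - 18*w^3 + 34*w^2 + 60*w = -18*w^3 + 25*w^2 + 113*w + 70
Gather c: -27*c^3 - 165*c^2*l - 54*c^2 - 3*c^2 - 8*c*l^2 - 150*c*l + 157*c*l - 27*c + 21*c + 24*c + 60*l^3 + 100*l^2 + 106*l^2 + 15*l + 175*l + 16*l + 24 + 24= -27*c^3 + c^2*(-165*l - 57) + c*(-8*l^2 + 7*l + 18) + 60*l^3 + 206*l^2 + 206*l + 48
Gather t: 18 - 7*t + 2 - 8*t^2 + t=-8*t^2 - 6*t + 20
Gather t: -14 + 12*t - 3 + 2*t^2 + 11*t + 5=2*t^2 + 23*t - 12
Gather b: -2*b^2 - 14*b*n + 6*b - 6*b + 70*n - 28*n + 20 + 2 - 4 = -2*b^2 - 14*b*n + 42*n + 18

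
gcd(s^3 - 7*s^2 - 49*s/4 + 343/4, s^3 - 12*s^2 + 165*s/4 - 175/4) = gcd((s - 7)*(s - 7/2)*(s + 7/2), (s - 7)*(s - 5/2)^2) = s - 7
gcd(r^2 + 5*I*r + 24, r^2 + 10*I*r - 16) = r + 8*I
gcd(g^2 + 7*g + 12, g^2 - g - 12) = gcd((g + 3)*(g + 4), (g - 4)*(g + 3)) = g + 3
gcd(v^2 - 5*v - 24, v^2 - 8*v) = v - 8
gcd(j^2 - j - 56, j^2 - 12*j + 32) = j - 8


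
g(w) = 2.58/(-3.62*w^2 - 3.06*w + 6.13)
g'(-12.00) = -0.00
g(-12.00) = -0.01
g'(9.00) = 0.00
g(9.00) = -0.01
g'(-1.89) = -26.47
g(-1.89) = -2.54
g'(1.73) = 0.40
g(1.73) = -0.26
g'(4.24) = 0.02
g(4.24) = -0.04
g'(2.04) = 0.20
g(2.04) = -0.17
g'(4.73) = 0.01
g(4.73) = -0.03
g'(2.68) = 0.07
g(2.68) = -0.09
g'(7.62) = 0.00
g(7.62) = -0.01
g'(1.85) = 0.30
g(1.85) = -0.22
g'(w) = 2.58*(7.24*w + 3.06)/(-3.62*w^2 - 3.06*w + 6.13)^2 = (18.6792*w + 7.8948)/(3.62*w^2 + 3.06*w - 6.13)^2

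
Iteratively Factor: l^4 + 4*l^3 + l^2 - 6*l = (l + 3)*(l^3 + l^2 - 2*l) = (l + 2)*(l + 3)*(l^2 - l) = (l - 1)*(l + 2)*(l + 3)*(l)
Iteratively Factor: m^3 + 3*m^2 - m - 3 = (m - 1)*(m^2 + 4*m + 3) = (m - 1)*(m + 1)*(m + 3)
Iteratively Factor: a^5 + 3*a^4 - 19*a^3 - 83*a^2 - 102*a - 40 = (a + 4)*(a^4 - a^3 - 15*a^2 - 23*a - 10) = (a - 5)*(a + 4)*(a^3 + 4*a^2 + 5*a + 2) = (a - 5)*(a + 1)*(a + 4)*(a^2 + 3*a + 2) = (a - 5)*(a + 1)^2*(a + 4)*(a + 2)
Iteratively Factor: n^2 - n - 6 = (n + 2)*(n - 3)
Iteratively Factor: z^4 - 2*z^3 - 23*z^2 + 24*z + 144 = (z - 4)*(z^3 + 2*z^2 - 15*z - 36) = (z - 4)*(z + 3)*(z^2 - z - 12) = (z - 4)^2*(z + 3)*(z + 3)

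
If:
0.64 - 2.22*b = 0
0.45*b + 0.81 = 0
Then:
No Solution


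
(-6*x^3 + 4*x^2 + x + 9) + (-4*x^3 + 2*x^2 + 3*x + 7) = -10*x^3 + 6*x^2 + 4*x + 16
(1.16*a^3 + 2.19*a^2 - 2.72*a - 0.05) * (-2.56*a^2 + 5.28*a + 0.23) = -2.9696*a^5 + 0.5184*a^4 + 18.7932*a^3 - 13.7299*a^2 - 0.8896*a - 0.0115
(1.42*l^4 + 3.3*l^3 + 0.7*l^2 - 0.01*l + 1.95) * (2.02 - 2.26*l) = -3.2092*l^5 - 4.5896*l^4 + 5.084*l^3 + 1.4366*l^2 - 4.4272*l + 3.939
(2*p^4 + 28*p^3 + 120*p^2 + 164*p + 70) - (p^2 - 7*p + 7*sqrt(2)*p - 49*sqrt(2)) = 2*p^4 + 28*p^3 + 119*p^2 - 7*sqrt(2)*p + 171*p + 49*sqrt(2) + 70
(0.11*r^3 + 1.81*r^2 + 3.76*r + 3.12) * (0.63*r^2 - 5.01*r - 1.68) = 0.0693*r^5 + 0.5892*r^4 - 6.8841*r^3 - 19.9128*r^2 - 21.948*r - 5.2416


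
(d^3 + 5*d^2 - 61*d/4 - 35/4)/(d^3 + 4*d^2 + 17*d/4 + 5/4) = (2*d^2 + 9*d - 35)/(2*d^2 + 7*d + 5)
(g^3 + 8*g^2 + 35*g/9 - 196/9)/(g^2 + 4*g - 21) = (g^2 + g - 28/9)/(g - 3)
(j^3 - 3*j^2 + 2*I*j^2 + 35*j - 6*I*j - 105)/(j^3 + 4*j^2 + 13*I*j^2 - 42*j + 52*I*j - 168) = (j^2 + j*(-3 - 5*I) + 15*I)/(j^2 + j*(4 + 6*I) + 24*I)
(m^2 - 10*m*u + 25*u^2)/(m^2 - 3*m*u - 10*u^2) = (m - 5*u)/(m + 2*u)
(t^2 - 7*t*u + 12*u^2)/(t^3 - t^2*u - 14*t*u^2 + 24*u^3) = (t - 4*u)/(t^2 + 2*t*u - 8*u^2)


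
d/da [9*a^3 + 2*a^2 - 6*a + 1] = 27*a^2 + 4*a - 6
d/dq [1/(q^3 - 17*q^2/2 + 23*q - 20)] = 4*(-3*q^2 + 17*q - 23)/(2*q^3 - 17*q^2 + 46*q - 40)^2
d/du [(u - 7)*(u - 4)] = 2*u - 11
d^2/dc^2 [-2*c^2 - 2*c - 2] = -4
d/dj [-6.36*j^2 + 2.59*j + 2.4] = 2.59 - 12.72*j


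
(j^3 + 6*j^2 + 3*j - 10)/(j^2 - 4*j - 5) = (-j^3 - 6*j^2 - 3*j + 10)/(-j^2 + 4*j + 5)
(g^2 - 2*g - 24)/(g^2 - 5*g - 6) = (g + 4)/(g + 1)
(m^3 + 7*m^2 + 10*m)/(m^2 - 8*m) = (m^2 + 7*m + 10)/(m - 8)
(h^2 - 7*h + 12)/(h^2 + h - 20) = (h - 3)/(h + 5)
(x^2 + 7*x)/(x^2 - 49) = x/(x - 7)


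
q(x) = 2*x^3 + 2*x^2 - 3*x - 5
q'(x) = 6*x^2 + 4*x - 3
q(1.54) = 2.43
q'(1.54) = 17.39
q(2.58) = 34.92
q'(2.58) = 47.26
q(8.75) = 1461.72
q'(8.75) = 491.38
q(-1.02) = -1.98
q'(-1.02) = -0.84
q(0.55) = -5.71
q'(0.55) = 1.02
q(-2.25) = -10.91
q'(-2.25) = 18.38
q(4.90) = 263.62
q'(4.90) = 160.66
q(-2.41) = -14.15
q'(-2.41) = 22.21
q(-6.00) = -347.00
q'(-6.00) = 189.00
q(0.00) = -5.00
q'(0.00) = -3.00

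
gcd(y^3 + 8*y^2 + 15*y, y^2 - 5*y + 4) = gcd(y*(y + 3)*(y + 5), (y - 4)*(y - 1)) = 1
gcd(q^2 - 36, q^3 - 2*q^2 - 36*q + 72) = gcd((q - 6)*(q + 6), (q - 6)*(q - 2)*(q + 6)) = q^2 - 36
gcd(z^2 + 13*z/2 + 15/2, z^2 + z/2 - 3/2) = z + 3/2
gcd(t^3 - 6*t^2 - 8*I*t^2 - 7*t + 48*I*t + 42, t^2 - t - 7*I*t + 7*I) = t - 7*I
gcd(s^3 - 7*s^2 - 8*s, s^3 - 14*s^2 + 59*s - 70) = 1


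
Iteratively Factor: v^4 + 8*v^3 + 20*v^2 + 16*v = (v + 4)*(v^3 + 4*v^2 + 4*v) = (v + 2)*(v + 4)*(v^2 + 2*v) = v*(v + 2)*(v + 4)*(v + 2)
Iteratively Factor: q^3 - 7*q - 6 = (q + 1)*(q^2 - q - 6) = (q - 3)*(q + 1)*(q + 2)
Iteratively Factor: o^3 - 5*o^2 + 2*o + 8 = (o - 2)*(o^2 - 3*o - 4) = (o - 2)*(o + 1)*(o - 4)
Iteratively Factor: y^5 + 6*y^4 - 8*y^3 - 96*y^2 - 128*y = (y + 4)*(y^4 + 2*y^3 - 16*y^2 - 32*y) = (y + 4)^2*(y^3 - 2*y^2 - 8*y) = (y + 2)*(y + 4)^2*(y^2 - 4*y) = y*(y + 2)*(y + 4)^2*(y - 4)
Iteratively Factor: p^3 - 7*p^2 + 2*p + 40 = (p - 5)*(p^2 - 2*p - 8) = (p - 5)*(p + 2)*(p - 4)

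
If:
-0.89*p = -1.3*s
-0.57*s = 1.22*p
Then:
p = 0.00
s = 0.00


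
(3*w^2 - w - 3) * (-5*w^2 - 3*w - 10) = -15*w^4 - 4*w^3 - 12*w^2 + 19*w + 30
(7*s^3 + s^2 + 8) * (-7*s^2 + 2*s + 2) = -49*s^5 + 7*s^4 + 16*s^3 - 54*s^2 + 16*s + 16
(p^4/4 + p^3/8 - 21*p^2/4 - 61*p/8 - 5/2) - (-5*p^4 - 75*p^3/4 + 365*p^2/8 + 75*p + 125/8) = 21*p^4/4 + 151*p^3/8 - 407*p^2/8 - 661*p/8 - 145/8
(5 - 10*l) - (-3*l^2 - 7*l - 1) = 3*l^2 - 3*l + 6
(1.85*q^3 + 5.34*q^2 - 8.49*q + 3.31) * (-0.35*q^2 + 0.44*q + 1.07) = -0.6475*q^5 - 1.055*q^4 + 7.3006*q^3 + 0.8197*q^2 - 7.6279*q + 3.5417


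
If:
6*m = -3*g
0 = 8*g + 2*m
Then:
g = 0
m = 0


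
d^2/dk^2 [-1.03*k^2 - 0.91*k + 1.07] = -2.06000000000000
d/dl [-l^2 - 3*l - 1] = -2*l - 3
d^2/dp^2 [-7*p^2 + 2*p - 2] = -14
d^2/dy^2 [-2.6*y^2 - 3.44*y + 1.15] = -5.20000000000000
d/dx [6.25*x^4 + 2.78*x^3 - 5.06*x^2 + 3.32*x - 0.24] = 25.0*x^3 + 8.34*x^2 - 10.12*x + 3.32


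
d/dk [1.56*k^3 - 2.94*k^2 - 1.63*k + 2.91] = 4.68*k^2 - 5.88*k - 1.63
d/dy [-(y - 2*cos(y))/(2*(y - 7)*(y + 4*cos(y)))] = (-6*y^2*sin(y) + y^2 + 42*y*sin(y) - 4*y*cos(y) - 8*cos(y)^2 + 42*cos(y))/(2*(y - 7)^2*(y + 4*cos(y))^2)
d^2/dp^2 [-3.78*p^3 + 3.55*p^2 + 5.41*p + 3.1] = 7.1 - 22.68*p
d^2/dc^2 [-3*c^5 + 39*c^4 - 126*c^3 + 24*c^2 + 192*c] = -60*c^3 + 468*c^2 - 756*c + 48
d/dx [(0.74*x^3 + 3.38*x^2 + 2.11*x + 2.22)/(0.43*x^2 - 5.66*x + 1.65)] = (0.3182*x^4 - 8.3768*x^3 - 16.3751*x^2 + 9.2448*x + 16.0467)/(0.1849*x^4 - 4.8676*x^3 + 33.4546*x^2 - 18.678*x + 2.7225)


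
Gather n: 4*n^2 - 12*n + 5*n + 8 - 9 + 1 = 4*n^2 - 7*n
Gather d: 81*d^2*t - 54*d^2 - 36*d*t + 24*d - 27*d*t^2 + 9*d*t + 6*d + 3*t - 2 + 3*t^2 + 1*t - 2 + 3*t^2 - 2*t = d^2*(81*t - 54) + d*(-27*t^2 - 27*t + 30) + 6*t^2 + 2*t - 4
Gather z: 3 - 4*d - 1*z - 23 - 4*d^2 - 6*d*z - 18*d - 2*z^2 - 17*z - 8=-4*d^2 - 22*d - 2*z^2 + z*(-6*d - 18) - 28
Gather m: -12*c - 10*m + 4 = -12*c - 10*m + 4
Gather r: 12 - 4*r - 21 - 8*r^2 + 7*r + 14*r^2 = 6*r^2 + 3*r - 9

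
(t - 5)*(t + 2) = t^2 - 3*t - 10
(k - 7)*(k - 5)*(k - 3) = k^3 - 15*k^2 + 71*k - 105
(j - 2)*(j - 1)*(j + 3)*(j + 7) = j^4 + 7*j^3 - 7*j^2 - 43*j + 42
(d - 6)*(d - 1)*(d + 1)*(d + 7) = d^4 + d^3 - 43*d^2 - d + 42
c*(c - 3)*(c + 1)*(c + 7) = c^4 + 5*c^3 - 17*c^2 - 21*c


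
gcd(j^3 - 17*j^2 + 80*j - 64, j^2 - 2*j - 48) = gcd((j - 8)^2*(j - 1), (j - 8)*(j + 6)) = j - 8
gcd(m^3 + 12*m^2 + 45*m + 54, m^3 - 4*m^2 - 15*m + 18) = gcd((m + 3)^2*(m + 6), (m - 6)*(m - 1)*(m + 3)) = m + 3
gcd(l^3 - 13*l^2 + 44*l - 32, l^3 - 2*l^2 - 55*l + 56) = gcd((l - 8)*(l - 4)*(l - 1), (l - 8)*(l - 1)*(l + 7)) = l^2 - 9*l + 8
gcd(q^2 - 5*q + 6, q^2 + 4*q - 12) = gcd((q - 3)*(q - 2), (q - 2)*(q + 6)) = q - 2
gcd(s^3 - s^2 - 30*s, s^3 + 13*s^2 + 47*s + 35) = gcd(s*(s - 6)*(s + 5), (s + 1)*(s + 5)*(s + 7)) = s + 5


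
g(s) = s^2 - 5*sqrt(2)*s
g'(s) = 2*s - 5*sqrt(2)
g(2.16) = -10.61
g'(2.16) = -2.75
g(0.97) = -5.92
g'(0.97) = -5.13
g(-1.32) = 11.08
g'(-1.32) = -9.71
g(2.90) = -12.10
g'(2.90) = -1.27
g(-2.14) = 19.71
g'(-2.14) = -11.35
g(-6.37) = 85.62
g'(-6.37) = -19.81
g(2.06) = -10.32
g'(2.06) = -2.95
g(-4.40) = 50.47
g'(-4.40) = -15.87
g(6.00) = -6.43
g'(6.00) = 4.93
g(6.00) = -6.43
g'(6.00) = 4.93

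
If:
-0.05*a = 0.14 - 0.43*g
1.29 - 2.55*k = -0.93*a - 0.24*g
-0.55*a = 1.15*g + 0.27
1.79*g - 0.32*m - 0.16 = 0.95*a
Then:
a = -0.94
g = 0.22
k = 0.18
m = 3.51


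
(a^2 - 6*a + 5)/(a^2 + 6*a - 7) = (a - 5)/(a + 7)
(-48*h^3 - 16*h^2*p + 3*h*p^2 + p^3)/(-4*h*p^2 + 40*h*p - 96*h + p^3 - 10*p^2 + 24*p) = (12*h^2 + 7*h*p + p^2)/(p^2 - 10*p + 24)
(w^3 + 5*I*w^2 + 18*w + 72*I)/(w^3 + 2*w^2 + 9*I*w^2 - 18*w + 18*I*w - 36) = (w - 4*I)/(w + 2)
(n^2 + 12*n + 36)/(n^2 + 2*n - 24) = (n + 6)/(n - 4)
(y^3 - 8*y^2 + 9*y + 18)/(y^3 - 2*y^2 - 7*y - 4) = (y^2 - 9*y + 18)/(y^2 - 3*y - 4)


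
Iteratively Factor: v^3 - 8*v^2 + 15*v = (v)*(v^2 - 8*v + 15) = v*(v - 5)*(v - 3)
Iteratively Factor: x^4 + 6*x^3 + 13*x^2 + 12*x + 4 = (x + 2)*(x^3 + 4*x^2 + 5*x + 2) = (x + 1)*(x + 2)*(x^2 + 3*x + 2) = (x + 1)*(x + 2)^2*(x + 1)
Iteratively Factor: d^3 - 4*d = (d)*(d^2 - 4) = d*(d - 2)*(d + 2)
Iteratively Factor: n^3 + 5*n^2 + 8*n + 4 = (n + 1)*(n^2 + 4*n + 4) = (n + 1)*(n + 2)*(n + 2)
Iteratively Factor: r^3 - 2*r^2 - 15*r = (r - 5)*(r^2 + 3*r) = r*(r - 5)*(r + 3)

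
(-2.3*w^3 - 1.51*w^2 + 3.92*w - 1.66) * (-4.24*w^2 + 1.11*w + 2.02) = 9.752*w^5 + 3.8494*w^4 - 22.9429*w^3 + 8.3394*w^2 + 6.0758*w - 3.3532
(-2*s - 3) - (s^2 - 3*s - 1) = -s^2 + s - 2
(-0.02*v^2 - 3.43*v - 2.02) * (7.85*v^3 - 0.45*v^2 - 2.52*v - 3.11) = -0.157*v^5 - 26.9165*v^4 - 14.2631*v^3 + 9.6148*v^2 + 15.7577*v + 6.2822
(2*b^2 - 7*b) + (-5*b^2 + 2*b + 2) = -3*b^2 - 5*b + 2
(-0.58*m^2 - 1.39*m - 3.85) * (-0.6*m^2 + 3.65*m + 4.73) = 0.348*m^4 - 1.283*m^3 - 5.5069*m^2 - 20.6272*m - 18.2105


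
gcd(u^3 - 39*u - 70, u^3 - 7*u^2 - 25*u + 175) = u^2 - 2*u - 35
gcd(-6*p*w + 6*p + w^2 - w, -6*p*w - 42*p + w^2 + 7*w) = 6*p - w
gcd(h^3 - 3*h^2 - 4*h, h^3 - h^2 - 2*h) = h^2 + h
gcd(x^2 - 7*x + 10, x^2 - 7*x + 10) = x^2 - 7*x + 10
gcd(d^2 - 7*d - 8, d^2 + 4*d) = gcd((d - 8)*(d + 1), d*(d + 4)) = 1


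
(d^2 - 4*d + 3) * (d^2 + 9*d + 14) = d^4 + 5*d^3 - 19*d^2 - 29*d + 42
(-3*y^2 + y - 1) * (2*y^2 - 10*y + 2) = -6*y^4 + 32*y^3 - 18*y^2 + 12*y - 2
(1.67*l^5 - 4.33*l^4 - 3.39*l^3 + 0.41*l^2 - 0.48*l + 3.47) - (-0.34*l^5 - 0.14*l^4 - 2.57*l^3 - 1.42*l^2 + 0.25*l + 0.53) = 2.01*l^5 - 4.19*l^4 - 0.82*l^3 + 1.83*l^2 - 0.73*l + 2.94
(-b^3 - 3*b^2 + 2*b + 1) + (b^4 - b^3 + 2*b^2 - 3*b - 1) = b^4 - 2*b^3 - b^2 - b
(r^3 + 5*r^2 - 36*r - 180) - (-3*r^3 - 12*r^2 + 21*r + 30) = 4*r^3 + 17*r^2 - 57*r - 210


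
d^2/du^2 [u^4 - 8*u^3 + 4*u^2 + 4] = 12*u^2 - 48*u + 8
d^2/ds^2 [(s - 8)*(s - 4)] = 2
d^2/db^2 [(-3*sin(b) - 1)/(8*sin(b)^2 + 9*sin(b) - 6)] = (192*sin(b)^5 + 40*sin(b)^4 + 696*sin(b)^3 + 51*sin(b)^2 - 1134*sin(b) - 582)/(8*sin(b)^2 + 9*sin(b) - 6)^3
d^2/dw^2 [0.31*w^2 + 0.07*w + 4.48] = 0.620000000000000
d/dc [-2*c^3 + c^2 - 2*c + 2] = -6*c^2 + 2*c - 2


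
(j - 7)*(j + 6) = j^2 - j - 42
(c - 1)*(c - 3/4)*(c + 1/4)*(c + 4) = c^4 + 5*c^3/2 - 91*c^2/16 + 23*c/16 + 3/4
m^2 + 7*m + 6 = (m + 1)*(m + 6)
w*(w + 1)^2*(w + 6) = w^4 + 8*w^3 + 13*w^2 + 6*w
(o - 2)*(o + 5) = o^2 + 3*o - 10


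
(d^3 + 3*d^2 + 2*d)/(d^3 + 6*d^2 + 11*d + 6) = d/(d + 3)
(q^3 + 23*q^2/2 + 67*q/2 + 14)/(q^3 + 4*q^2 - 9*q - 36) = (2*q^2 + 15*q + 7)/(2*(q^2 - 9))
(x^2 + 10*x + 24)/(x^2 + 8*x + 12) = (x + 4)/(x + 2)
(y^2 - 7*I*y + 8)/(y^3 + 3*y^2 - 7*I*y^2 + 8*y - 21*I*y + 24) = 1/(y + 3)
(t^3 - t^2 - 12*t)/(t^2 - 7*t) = (t^2 - t - 12)/(t - 7)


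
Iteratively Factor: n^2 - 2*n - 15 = (n + 3)*(n - 5)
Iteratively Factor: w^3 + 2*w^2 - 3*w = (w - 1)*(w^2 + 3*w) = w*(w - 1)*(w + 3)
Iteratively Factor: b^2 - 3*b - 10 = (b - 5)*(b + 2)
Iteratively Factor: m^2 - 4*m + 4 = (m - 2)*(m - 2)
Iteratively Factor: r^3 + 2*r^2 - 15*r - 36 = (r + 3)*(r^2 - r - 12) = (r + 3)^2*(r - 4)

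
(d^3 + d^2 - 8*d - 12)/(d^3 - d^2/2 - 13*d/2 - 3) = 2*(d + 2)/(2*d + 1)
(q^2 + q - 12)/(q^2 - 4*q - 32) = (q - 3)/(q - 8)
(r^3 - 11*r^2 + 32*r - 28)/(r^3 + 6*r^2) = (r^3 - 11*r^2 + 32*r - 28)/(r^2*(r + 6))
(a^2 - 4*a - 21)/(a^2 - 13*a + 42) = (a + 3)/(a - 6)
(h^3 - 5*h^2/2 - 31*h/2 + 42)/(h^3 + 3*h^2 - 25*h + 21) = (h^2 + h/2 - 14)/(h^2 + 6*h - 7)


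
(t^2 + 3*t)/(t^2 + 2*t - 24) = t*(t + 3)/(t^2 + 2*t - 24)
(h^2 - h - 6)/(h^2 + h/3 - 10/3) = 3*(h - 3)/(3*h - 5)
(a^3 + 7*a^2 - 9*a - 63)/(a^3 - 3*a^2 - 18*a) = (a^2 + 4*a - 21)/(a*(a - 6))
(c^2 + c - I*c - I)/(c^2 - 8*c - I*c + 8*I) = (c + 1)/(c - 8)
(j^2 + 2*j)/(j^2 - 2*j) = (j + 2)/(j - 2)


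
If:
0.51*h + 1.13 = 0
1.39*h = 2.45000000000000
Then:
No Solution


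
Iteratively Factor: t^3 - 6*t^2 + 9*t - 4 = (t - 1)*(t^2 - 5*t + 4) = (t - 1)^2*(t - 4)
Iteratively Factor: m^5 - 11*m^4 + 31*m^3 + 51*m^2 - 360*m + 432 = (m - 3)*(m^4 - 8*m^3 + 7*m^2 + 72*m - 144) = (m - 3)^2*(m^3 - 5*m^2 - 8*m + 48) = (m - 3)^2*(m + 3)*(m^2 - 8*m + 16) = (m - 4)*(m - 3)^2*(m + 3)*(m - 4)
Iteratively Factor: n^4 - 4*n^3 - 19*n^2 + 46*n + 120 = (n - 5)*(n^3 + n^2 - 14*n - 24) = (n - 5)*(n + 2)*(n^2 - n - 12) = (n - 5)*(n - 4)*(n + 2)*(n + 3)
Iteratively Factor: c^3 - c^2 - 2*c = (c + 1)*(c^2 - 2*c) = c*(c + 1)*(c - 2)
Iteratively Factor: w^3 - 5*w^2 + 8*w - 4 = (w - 2)*(w^2 - 3*w + 2) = (w - 2)^2*(w - 1)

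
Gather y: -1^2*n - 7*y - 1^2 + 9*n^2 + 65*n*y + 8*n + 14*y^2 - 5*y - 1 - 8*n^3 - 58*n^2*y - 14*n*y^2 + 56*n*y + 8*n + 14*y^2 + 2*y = -8*n^3 + 9*n^2 + 15*n + y^2*(28 - 14*n) + y*(-58*n^2 + 121*n - 10) - 2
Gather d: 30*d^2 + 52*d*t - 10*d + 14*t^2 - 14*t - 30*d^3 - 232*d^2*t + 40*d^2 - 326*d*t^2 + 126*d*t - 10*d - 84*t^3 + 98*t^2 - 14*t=-30*d^3 + d^2*(70 - 232*t) + d*(-326*t^2 + 178*t - 20) - 84*t^3 + 112*t^2 - 28*t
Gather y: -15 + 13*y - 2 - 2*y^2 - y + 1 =-2*y^2 + 12*y - 16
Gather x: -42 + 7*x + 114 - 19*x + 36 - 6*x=108 - 18*x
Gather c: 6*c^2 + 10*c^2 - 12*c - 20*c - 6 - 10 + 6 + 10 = 16*c^2 - 32*c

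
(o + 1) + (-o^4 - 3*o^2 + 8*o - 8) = -o^4 - 3*o^2 + 9*o - 7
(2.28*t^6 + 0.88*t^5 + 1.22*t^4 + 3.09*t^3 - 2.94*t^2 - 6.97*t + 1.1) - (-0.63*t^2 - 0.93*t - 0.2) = 2.28*t^6 + 0.88*t^5 + 1.22*t^4 + 3.09*t^3 - 2.31*t^2 - 6.04*t + 1.3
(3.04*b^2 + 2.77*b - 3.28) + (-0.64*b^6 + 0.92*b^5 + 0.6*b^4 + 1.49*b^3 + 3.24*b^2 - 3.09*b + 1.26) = -0.64*b^6 + 0.92*b^5 + 0.6*b^4 + 1.49*b^3 + 6.28*b^2 - 0.32*b - 2.02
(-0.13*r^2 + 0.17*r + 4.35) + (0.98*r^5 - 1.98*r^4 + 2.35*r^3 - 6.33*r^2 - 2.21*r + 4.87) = 0.98*r^5 - 1.98*r^4 + 2.35*r^3 - 6.46*r^2 - 2.04*r + 9.22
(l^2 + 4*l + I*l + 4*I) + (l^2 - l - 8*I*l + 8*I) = 2*l^2 + 3*l - 7*I*l + 12*I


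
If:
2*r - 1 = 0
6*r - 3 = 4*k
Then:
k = 0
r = 1/2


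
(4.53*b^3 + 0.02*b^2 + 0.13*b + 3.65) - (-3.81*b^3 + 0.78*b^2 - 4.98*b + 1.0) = 8.34*b^3 - 0.76*b^2 + 5.11*b + 2.65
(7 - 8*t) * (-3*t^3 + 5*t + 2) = 24*t^4 - 21*t^3 - 40*t^2 + 19*t + 14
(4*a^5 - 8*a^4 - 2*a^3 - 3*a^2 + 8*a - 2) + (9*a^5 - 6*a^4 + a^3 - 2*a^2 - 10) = 13*a^5 - 14*a^4 - a^3 - 5*a^2 + 8*a - 12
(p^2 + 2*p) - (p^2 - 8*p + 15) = 10*p - 15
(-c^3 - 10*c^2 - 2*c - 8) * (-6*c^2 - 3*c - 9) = 6*c^5 + 63*c^4 + 51*c^3 + 144*c^2 + 42*c + 72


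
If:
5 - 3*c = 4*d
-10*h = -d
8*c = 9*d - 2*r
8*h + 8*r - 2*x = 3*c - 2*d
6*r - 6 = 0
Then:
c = 37/59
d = 46/59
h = 23/295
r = 1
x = 2449/590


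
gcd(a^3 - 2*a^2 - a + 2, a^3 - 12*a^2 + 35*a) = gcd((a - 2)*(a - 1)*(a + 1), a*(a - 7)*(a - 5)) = 1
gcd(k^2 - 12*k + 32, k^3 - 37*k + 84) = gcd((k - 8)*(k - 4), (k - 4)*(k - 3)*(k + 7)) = k - 4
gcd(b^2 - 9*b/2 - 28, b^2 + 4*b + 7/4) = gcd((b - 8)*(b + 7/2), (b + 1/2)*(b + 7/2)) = b + 7/2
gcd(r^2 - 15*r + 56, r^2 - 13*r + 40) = r - 8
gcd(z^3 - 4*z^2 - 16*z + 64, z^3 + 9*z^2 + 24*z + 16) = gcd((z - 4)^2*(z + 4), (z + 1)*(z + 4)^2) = z + 4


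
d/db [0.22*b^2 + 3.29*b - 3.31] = 0.44*b + 3.29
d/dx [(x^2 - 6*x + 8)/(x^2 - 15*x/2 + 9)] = 2*(-3*x^2 + 4*x + 12)/(4*x^4 - 60*x^3 + 297*x^2 - 540*x + 324)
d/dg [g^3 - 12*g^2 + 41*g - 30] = 3*g^2 - 24*g + 41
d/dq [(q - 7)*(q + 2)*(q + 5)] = 3*q^2 - 39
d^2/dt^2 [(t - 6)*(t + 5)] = 2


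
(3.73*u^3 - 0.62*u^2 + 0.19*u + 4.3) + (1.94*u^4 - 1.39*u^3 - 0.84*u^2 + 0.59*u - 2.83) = 1.94*u^4 + 2.34*u^3 - 1.46*u^2 + 0.78*u + 1.47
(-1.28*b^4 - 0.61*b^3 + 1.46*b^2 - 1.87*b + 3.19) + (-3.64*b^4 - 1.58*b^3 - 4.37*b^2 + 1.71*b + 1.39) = -4.92*b^4 - 2.19*b^3 - 2.91*b^2 - 0.16*b + 4.58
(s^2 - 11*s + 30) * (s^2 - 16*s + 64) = s^4 - 27*s^3 + 270*s^2 - 1184*s + 1920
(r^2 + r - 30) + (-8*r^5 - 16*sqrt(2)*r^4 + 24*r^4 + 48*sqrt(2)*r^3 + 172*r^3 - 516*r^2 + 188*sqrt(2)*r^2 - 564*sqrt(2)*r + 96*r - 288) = -8*r^5 - 16*sqrt(2)*r^4 + 24*r^4 + 48*sqrt(2)*r^3 + 172*r^3 - 515*r^2 + 188*sqrt(2)*r^2 - 564*sqrt(2)*r + 97*r - 318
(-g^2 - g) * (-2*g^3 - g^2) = 2*g^5 + 3*g^4 + g^3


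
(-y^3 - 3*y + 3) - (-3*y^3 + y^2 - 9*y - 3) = 2*y^3 - y^2 + 6*y + 6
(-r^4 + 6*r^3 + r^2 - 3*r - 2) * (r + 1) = -r^5 + 5*r^4 + 7*r^3 - 2*r^2 - 5*r - 2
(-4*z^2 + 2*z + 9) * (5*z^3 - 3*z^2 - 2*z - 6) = -20*z^5 + 22*z^4 + 47*z^3 - 7*z^2 - 30*z - 54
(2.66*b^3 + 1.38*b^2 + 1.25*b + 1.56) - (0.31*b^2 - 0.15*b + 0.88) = 2.66*b^3 + 1.07*b^2 + 1.4*b + 0.68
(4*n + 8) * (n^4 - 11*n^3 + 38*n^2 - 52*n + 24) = 4*n^5 - 36*n^4 + 64*n^3 + 96*n^2 - 320*n + 192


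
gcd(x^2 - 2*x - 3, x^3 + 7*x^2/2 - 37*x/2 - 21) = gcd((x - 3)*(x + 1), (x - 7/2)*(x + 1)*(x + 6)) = x + 1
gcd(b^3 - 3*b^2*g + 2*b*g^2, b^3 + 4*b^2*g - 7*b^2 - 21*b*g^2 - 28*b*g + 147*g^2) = 1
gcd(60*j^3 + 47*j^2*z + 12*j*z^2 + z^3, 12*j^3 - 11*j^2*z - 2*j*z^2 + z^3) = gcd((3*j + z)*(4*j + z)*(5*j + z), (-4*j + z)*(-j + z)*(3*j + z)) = 3*j + z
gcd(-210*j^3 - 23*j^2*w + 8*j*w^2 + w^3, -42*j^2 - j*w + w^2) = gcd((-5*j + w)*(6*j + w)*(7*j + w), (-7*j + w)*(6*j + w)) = 6*j + w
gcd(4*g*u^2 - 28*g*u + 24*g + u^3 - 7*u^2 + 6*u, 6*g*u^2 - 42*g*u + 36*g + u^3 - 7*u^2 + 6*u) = u^2 - 7*u + 6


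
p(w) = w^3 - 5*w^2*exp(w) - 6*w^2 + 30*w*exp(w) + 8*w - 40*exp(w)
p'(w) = -5*w^2*exp(w) + 3*w^2 + 20*w*exp(w) - 12*w - 10*exp(w) + 8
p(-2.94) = -109.86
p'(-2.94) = 63.29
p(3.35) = 122.12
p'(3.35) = 26.76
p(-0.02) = -39.96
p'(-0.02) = -1.95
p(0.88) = -39.05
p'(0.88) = 8.75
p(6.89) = -69319.61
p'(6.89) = -107564.65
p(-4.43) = -243.36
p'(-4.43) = 117.69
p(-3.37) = -140.18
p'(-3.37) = 77.90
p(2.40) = 33.74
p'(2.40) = 97.89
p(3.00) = 97.43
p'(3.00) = 99.43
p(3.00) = 97.43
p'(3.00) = 99.43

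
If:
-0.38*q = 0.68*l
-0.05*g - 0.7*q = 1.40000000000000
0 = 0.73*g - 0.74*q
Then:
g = -1.89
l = 1.04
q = -1.86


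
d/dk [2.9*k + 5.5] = 2.90000000000000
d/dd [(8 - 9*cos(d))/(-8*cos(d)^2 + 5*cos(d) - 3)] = (72*cos(d)^2 - 128*cos(d) + 13)*sin(d)/(8*sin(d)^2 + 5*cos(d) - 11)^2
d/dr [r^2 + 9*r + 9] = 2*r + 9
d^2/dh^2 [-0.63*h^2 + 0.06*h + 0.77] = -1.26000000000000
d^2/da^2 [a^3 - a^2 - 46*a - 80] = 6*a - 2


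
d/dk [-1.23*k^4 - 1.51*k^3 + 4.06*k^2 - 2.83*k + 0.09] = -4.92*k^3 - 4.53*k^2 + 8.12*k - 2.83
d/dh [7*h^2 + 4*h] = 14*h + 4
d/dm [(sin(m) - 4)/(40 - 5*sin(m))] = 4*cos(m)/(5*(sin(m) - 8)^2)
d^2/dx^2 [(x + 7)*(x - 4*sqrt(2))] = 2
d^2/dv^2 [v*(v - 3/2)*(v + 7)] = 6*v + 11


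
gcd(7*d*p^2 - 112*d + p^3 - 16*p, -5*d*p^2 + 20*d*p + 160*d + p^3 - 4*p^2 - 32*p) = p + 4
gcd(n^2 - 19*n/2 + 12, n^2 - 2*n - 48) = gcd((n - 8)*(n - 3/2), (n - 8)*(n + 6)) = n - 8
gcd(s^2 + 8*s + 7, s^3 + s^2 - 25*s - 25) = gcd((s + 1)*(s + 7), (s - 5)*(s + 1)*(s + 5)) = s + 1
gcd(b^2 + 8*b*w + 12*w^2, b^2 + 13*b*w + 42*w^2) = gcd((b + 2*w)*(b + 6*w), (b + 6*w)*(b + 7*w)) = b + 6*w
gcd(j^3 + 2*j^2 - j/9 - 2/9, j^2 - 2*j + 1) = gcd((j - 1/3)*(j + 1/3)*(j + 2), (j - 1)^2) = 1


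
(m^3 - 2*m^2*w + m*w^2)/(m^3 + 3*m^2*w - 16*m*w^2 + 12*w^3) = m*(-m + w)/(-m^2 - 4*m*w + 12*w^2)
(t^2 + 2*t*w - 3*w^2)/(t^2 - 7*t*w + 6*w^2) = (t + 3*w)/(t - 6*w)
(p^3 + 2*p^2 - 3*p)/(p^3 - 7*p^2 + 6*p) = (p + 3)/(p - 6)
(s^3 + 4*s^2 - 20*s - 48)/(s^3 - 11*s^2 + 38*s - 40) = (s^2 + 8*s + 12)/(s^2 - 7*s + 10)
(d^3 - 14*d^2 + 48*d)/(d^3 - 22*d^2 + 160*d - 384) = d/(d - 8)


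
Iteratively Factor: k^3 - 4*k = (k + 2)*(k^2 - 2*k) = k*(k + 2)*(k - 2)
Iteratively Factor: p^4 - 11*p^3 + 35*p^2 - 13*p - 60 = (p - 4)*(p^3 - 7*p^2 + 7*p + 15) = (p - 4)*(p - 3)*(p^2 - 4*p - 5) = (p - 4)*(p - 3)*(p + 1)*(p - 5)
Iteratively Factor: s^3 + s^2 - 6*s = (s)*(s^2 + s - 6) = s*(s - 2)*(s + 3)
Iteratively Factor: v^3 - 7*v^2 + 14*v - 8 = (v - 4)*(v^2 - 3*v + 2) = (v - 4)*(v - 1)*(v - 2)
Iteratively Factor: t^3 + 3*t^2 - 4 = (t + 2)*(t^2 + t - 2) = (t - 1)*(t + 2)*(t + 2)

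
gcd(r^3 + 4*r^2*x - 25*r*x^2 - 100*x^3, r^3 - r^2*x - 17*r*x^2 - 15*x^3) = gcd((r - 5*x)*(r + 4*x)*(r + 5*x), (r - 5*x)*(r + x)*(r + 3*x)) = -r + 5*x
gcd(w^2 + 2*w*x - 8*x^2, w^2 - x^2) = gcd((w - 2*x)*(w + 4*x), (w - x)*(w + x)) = 1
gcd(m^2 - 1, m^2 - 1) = m^2 - 1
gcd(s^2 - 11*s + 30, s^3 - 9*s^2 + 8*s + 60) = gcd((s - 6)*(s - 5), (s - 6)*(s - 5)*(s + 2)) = s^2 - 11*s + 30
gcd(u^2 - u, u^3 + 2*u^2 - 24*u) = u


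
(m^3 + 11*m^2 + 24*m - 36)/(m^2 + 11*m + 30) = (m^2 + 5*m - 6)/(m + 5)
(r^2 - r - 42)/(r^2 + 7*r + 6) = (r - 7)/(r + 1)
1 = 1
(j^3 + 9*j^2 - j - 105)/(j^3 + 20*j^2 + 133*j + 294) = (j^2 + 2*j - 15)/(j^2 + 13*j + 42)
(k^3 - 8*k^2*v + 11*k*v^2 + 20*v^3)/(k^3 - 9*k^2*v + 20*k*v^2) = (k + v)/k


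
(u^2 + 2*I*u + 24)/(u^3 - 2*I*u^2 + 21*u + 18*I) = (u^2 + 2*I*u + 24)/(u^3 - 2*I*u^2 + 21*u + 18*I)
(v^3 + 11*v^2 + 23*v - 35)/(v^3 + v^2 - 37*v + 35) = (v + 5)/(v - 5)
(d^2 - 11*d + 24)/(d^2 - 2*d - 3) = (d - 8)/(d + 1)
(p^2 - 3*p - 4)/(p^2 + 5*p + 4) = (p - 4)/(p + 4)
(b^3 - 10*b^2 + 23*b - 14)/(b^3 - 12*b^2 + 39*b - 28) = (b - 2)/(b - 4)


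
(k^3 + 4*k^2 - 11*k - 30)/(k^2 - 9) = (k^2 + 7*k + 10)/(k + 3)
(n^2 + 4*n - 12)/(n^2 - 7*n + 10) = (n + 6)/(n - 5)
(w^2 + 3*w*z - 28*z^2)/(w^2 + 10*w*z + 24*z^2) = (w^2 + 3*w*z - 28*z^2)/(w^2 + 10*w*z + 24*z^2)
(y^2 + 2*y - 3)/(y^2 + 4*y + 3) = (y - 1)/(y + 1)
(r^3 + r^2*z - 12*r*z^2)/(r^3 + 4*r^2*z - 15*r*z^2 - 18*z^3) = r*(r + 4*z)/(r^2 + 7*r*z + 6*z^2)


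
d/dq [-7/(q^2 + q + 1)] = 7*(2*q + 1)/(q^2 + q + 1)^2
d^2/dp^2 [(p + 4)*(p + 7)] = 2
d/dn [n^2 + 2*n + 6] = 2*n + 2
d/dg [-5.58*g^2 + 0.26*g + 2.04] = 0.26 - 11.16*g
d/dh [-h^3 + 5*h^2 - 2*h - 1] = -3*h^2 + 10*h - 2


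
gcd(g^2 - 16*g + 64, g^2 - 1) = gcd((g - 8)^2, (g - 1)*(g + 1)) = 1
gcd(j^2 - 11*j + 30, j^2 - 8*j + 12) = j - 6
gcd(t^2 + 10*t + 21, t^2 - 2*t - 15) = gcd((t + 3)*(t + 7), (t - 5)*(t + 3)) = t + 3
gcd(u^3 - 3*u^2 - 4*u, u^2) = u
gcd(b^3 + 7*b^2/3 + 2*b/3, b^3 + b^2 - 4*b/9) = b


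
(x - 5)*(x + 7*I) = x^2 - 5*x + 7*I*x - 35*I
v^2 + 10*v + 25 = (v + 5)^2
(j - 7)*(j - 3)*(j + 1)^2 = j^4 - 8*j^3 + 2*j^2 + 32*j + 21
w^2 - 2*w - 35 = (w - 7)*(w + 5)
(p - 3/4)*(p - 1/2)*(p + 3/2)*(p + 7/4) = p^4 + 2*p^3 - 17*p^2/16 - 33*p/16 + 63/64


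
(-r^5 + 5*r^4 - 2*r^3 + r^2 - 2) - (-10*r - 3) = -r^5 + 5*r^4 - 2*r^3 + r^2 + 10*r + 1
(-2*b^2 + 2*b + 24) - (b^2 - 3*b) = -3*b^2 + 5*b + 24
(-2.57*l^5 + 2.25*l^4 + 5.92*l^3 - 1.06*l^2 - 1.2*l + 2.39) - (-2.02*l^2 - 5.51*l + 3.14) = -2.57*l^5 + 2.25*l^4 + 5.92*l^3 + 0.96*l^2 + 4.31*l - 0.75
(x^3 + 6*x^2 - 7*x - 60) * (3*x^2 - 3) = 3*x^5 + 18*x^4 - 24*x^3 - 198*x^2 + 21*x + 180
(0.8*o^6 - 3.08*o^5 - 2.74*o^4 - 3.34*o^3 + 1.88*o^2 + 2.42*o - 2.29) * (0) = 0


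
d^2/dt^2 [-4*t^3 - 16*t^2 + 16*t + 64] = -24*t - 32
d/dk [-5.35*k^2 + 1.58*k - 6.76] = 1.58 - 10.7*k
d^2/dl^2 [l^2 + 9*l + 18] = 2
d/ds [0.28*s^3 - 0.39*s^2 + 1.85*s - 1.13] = 0.84*s^2 - 0.78*s + 1.85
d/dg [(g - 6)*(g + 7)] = 2*g + 1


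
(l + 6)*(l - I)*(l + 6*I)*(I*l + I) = I*l^4 - 5*l^3 + 7*I*l^3 - 35*l^2 + 12*I*l^2 - 30*l + 42*I*l + 36*I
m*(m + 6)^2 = m^3 + 12*m^2 + 36*m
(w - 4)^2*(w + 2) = w^3 - 6*w^2 + 32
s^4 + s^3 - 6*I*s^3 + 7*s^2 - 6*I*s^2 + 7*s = s*(s + 1)*(s - 7*I)*(s + I)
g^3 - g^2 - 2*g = g*(g - 2)*(g + 1)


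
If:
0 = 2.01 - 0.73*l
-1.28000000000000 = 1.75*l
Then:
No Solution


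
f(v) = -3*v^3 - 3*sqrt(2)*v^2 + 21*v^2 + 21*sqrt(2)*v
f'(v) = -9*v^2 - 6*sqrt(2)*v + 42*v + 21*sqrt(2)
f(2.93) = 155.42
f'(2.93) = 50.63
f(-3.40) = 210.65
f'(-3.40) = -188.29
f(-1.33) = -2.80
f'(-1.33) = -30.80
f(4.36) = 199.39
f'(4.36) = 4.74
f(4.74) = 197.78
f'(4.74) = -13.65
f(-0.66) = -11.44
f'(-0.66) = 3.66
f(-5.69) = 926.21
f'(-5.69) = -452.39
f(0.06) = 1.84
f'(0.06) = 31.68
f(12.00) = -2414.56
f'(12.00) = -864.12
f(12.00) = -2414.56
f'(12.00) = -864.12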